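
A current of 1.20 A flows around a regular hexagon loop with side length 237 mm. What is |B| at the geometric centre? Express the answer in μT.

B ≈ 3.51 μT

Each side is a finite straight segment at perpendicular distance d = a/(2 tan(π/6)) = 0.2052 m from the centre, with end-angles ±π/6.
One side contributes B₁ = (μ₀I/4πd)·2 sin(π/6) = 5.85×10⁻⁷ T.
All 6 sides add in the same direction: B = 6 × 5.85×10⁻⁷ = 3.51×10⁻⁶ T.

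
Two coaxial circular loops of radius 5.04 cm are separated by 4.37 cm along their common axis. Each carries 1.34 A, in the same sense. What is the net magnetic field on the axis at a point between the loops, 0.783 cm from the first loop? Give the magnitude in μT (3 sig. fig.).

Each loop contributes B = μ₀IR²/[2(R²+z²)^(3/2)] on the axis, with z measured from that loop.
Loop 1 (z = 0.00783 m): B₁ = 1.61×10⁻⁵ T. Loop 2 (z = 0.03587 m): B₂ = 9.03×10⁻⁶ T.
The fields add: B = B₁ + B₂ = 2.52×10⁻⁵ T.

B ≈ 25.2 μT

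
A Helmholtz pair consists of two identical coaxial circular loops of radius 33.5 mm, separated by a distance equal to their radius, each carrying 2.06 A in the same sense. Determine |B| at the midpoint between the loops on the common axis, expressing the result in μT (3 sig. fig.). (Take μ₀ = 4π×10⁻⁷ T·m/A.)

Each loop contributes B = μ₀IR²/[2(R²+z²)^(3/2)] on the axis, with z measured from that loop.
Loop 1 (z = 0.01675 m): B₁ = 2.76×10⁻⁵ T. Loop 2 (z = 0.01675 m): B₂ = 2.76×10⁻⁵ T.
The fields add: B = B₁ + B₂ = 5.53×10⁻⁵ T.

B ≈ 55.3 μT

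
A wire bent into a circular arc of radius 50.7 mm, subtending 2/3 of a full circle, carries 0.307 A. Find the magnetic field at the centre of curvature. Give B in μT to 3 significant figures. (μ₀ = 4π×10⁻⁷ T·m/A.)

The Biot–Savart field of a circular arc at its centre is B = μ₀Iφ/(4πR), with φ = 4.189 rad.
B = (4π×10⁻⁷ × 0.307 × 4.189) / (4π × 0.0507) = 2.54×10⁻⁶ T.

B ≈ 2.54 μT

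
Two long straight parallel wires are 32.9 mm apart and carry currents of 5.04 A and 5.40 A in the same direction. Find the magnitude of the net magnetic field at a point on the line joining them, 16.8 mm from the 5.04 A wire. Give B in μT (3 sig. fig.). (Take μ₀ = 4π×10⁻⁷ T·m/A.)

Each long wire gives B = μ₀I/(2πd). Distances are d₁ = 0.0168 m and d₂ = 0.0161 m.
B₁ = 6.00×10⁻⁵ T, B₂ = 6.71×10⁻⁵ T.
Between parallel currents the two contributions point in opposite directions, so they subtract. B = |B₁ − B₂| = |6.00×10⁻⁵ − 6.71×10⁻⁵| = 7.08×10⁻⁶ T.

B ≈ 7.08 μT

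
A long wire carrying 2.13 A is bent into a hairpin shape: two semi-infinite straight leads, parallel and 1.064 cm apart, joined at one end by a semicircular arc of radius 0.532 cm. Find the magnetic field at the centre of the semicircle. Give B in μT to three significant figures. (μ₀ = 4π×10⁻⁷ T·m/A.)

The semicircular arc contributes B_arc = μ₀I·π/(4πR) = μ₀I/(4R) = 1.26×10⁻⁴ T.
Each semi-infinite lead is at perpendicular distance R = 0.00532 m from the centre, with the perpendicular foot at its near end, so it contributes μ₀I/(4πR); both point the same way, together 8.01×10⁻⁵ T.
Arc and leads all point the same direction: B = 1.26×10⁻⁴ + 8.01×10⁻⁵ = 2.06×10⁻⁴ T.

B ≈ 206 μT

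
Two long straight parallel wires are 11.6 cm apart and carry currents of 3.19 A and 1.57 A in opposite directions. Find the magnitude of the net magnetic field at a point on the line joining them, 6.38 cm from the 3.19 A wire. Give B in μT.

Each long wire gives B = μ₀I/(2πd). Distances are d₁ = 0.0638 m and d₂ = 0.0522 m.
B₁ = 1.00×10⁻⁵ T, B₂ = 6.02×10⁻⁶ T.
Between antiparallel currents both contributions point the same way, so they add. B = B₁ + B₂ = 1.00×10⁻⁵ + 6.02×10⁻⁶ = 1.60×10⁻⁵ T.

B ≈ 16.0 μT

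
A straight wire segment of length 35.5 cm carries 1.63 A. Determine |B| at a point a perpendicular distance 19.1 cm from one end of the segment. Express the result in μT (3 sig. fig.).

B ≈ 0.752 μT

For a finite straight segment, B = (μ₀I/4πd)(sinθ₁ + sinθ₂), where θ₁, θ₂ are the angles from the perpendicular to each end.
The perpendicular foot is at one end, so the two end-offsets along the wire are 0 and L = 0.355 m.
sinθ₁ = 0/√(0²+0.191²) = 0.0000; sinθ₂ = 0.355/√(0.355²+0.191²) = 0.8806.
B = (4π×10⁻⁷ × 1.63) / (4π × 0.191) × (0.0000 + 0.8806) = 7.52×10⁻⁷ T.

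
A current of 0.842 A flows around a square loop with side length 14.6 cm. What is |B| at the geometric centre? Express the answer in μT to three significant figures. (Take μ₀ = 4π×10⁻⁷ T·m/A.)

Each side is a finite straight segment at perpendicular distance d = a/(2 tan(π/4)) = 0.073 m from the centre, with end-angles ±π/4.
One side contributes B₁ = (μ₀I/4πd)·2 sin(π/4) = 1.63×10⁻⁶ T.
All 4 sides add in the same direction: B = 4 × 1.63×10⁻⁶ = 6.52×10⁻⁶ T.

B ≈ 6.52 μT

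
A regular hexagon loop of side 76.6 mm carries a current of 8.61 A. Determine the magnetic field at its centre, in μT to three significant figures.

B ≈ 77.9 μT

Each side is a finite straight segment at perpendicular distance d = a/(2 tan(π/6)) = 0.06634 m from the centre, with end-angles ±π/6.
One side contributes B₁ = (μ₀I/4πd)·2 sin(π/6) = 1.30×10⁻⁵ T.
All 6 sides add in the same direction: B = 6 × 1.30×10⁻⁵ = 7.79×10⁻⁵ T.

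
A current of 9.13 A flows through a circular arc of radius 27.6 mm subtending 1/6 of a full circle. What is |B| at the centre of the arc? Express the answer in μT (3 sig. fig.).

The Biot–Savart field of a circular arc at its centre is B = μ₀Iφ/(4πR), with φ = 1.047 rad.
B = (4π×10⁻⁷ × 9.13 × 1.047) / (4π × 0.0276) = 3.46×10⁻⁵ T.

B ≈ 34.6 μT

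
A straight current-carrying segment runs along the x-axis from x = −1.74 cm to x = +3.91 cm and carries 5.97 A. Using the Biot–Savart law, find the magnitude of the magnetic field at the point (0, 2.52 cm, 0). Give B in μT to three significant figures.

B ≈ 33.4 μT

For a finite straight segment, B = (μ₀I/4πd)(sinθ₁ + sinθ₂), where θ₁, θ₂ are the angles from the perpendicular to each end.
The perpendicular distance is d = 0.0252 m; the end-offsets along the wire are a = 0.0174 m and b = 0.0391 m.
sinθ₁ = 0.0174/√(0.0174²+0.0252²) = 0.5682; sinθ₂ = 0.0391/√(0.0391²+0.0252²) = 0.8405.
B = (4π×10⁻⁷ × 5.97) / (4π × 0.0252) × (0.5682 + 0.8405) = 3.34×10⁻⁵ T.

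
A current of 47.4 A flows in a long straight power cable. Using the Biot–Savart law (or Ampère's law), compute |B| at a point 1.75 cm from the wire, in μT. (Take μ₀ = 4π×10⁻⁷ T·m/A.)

For an infinitely long straight wire, B = μ₀I/(2πd).
B = (4π×10⁻⁷ × 47.4) / (2π × 0.0175) = 5.42×10⁻⁴ T.

B ≈ 542 μT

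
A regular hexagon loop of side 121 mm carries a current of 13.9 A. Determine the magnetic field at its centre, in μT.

Each side is a finite straight segment at perpendicular distance d = a/(2 tan(π/6)) = 0.1048 m from the centre, with end-angles ±π/6.
One side contributes B₁ = (μ₀I/4πd)·2 sin(π/6) = 1.33×10⁻⁵ T.
All 6 sides add in the same direction: B = 6 × 1.33×10⁻⁵ = 7.96×10⁻⁵ T.

B ≈ 79.6 μT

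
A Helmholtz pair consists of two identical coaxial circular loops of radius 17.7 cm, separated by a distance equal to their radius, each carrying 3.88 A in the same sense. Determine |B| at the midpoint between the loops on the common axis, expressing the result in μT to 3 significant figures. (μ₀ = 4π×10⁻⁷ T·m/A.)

B ≈ 19.7 μT

Each loop contributes B = μ₀IR²/[2(R²+z²)^(3/2)] on the axis, with z measured from that loop.
Loop 1 (z = 0.0885 m): B₁ = 9.86×10⁻⁶ T. Loop 2 (z = 0.0885 m): B₂ = 9.86×10⁻⁶ T.
The fields add: B = B₁ + B₂ = 1.97×10⁻⁵ T.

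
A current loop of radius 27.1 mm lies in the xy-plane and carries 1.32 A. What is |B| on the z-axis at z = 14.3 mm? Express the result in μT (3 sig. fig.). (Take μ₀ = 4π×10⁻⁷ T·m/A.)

On the axis of a circular loop, B = μ₀IR² / [2(R²+z²)^(3/2)].
R² + z² = (0.0271)² + (0.0143)² = 0.0009389 m², and (R²+z²)^(3/2) = 2.88×10⁻⁵ m³.
B = (4π×10⁻⁷ × 1.32 × 0.0007344) / (2 × 2.88×10⁻⁵) = 2.12×10⁻⁵ T.

B ≈ 21.2 μT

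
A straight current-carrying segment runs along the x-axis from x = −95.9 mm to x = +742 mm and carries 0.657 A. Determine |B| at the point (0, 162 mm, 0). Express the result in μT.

B ≈ 0.603 μT

For a finite straight segment, B = (μ₀I/4πd)(sinθ₁ + sinθ₂), where θ₁, θ₂ are the angles from the perpendicular to each end.
The perpendicular distance is d = 0.162 m; the end-offsets along the wire are a = 0.0959 m and b = 0.742 m.
sinθ₁ = 0.0959/√(0.0959²+0.162²) = 0.5094; sinθ₂ = 0.742/√(0.742²+0.162²) = 0.9770.
B = (4π×10⁻⁷ × 0.657) / (4π × 0.162) × (0.5094 + 0.9770) = 6.03×10⁻⁷ T.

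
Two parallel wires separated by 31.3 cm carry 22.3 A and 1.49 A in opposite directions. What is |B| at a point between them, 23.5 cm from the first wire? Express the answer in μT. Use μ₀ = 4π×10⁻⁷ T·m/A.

Each long wire gives B = μ₀I/(2πd). Distances are d₁ = 0.235 m and d₂ = 0.078 m.
B₁ = 1.90×10⁻⁵ T, B₂ = 3.82×10⁻⁶ T.
Between antiparallel currents both contributions point the same way, so they add. B = B₁ + B₂ = 1.90×10⁻⁵ + 3.82×10⁻⁶ = 2.28×10⁻⁵ T.

B ≈ 22.8 μT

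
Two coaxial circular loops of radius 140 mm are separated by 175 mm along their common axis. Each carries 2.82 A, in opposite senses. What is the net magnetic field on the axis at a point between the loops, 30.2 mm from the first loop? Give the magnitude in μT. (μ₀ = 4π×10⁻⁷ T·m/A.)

B ≈ 7.57 μT

Each loop contributes B = μ₀IR²/[2(R²+z²)^(3/2)] on the axis, with z measured from that loop.
Loop 1 (z = 0.0302 m): B₁ = 1.18×10⁻⁵ T. Loop 2 (z = 0.1448 m): B₂ = 4.25×10⁻⁶ T.
The fields oppose: B = |B₁ − B₂| = 7.57×10⁻⁶ T.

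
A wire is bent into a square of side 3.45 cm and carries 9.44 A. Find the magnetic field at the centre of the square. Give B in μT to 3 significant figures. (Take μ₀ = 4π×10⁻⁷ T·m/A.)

Each side is a finite straight segment at perpendicular distance d = a/(2 tan(π/4)) = 0.01725 m from the centre, with end-angles ±π/4.
One side contributes B₁ = (μ₀I/4πd)·2 sin(π/4) = 7.74×10⁻⁵ T.
All 4 sides add in the same direction: B = 4 × 7.74×10⁻⁵ = 3.10×10⁻⁴ T.

B ≈ 310 μT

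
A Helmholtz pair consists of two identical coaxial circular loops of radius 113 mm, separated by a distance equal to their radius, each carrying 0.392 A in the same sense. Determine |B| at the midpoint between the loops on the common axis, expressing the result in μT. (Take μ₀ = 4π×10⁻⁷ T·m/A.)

Each loop contributes B = μ₀IR²/[2(R²+z²)^(3/2)] on the axis, with z measured from that loop.
Loop 1 (z = 0.0565 m): B₁ = 1.56×10⁻⁶ T. Loop 2 (z = 0.0565 m): B₂ = 1.56×10⁻⁶ T.
The fields add: B = B₁ + B₂ = 3.12×10⁻⁶ T.

B ≈ 3.12 μT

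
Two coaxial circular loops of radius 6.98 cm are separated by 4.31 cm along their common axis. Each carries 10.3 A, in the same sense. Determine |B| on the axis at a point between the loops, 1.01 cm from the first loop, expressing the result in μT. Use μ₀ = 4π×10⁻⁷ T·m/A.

B ≈ 158 μT

Each loop contributes B = μ₀IR²/[2(R²+z²)^(3/2)] on the axis, with z measured from that loop.
Loop 1 (z = 0.0101 m): B₁ = 8.99×10⁻⁵ T. Loop 2 (z = 0.033 m): B₂ = 6.85×10⁻⁵ T.
The fields add: B = B₁ + B₂ = 1.58×10⁻⁴ T.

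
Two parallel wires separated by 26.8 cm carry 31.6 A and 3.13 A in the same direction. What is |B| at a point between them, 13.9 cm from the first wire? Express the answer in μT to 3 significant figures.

B ≈ 40.6 μT

Each long wire gives B = μ₀I/(2πd). Distances are d₁ = 0.139 m and d₂ = 0.129 m.
B₁ = 4.55×10⁻⁵ T, B₂ = 4.85×10⁻⁶ T.
Between parallel currents the two contributions point in opposite directions, so they subtract. B = |B₁ − B₂| = |4.55×10⁻⁵ − 4.85×10⁻⁶| = 4.06×10⁻⁵ T.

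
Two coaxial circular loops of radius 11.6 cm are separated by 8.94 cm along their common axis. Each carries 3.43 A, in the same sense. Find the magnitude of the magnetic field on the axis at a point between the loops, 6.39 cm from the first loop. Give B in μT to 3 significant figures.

Each loop contributes B = μ₀IR²/[2(R²+z²)^(3/2)] on the axis, with z measured from that loop.
Loop 1 (z = 0.0639 m): B₁ = 1.25×10⁻⁵ T. Loop 2 (z = 0.0255 m): B₂ = 1.73×10⁻⁵ T.
The fields add: B = B₁ + B₂ = 2.98×10⁻⁵ T.

B ≈ 29.8 μT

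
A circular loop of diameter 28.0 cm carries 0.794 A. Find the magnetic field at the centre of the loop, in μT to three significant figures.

B ≈ 3.56 μT

At the centre of a circular loop the Biot–Savart law gives B = μ₀I/(2R) (so R = 0.14 m).
B = (4π×10⁻⁷ × 0.794) / (2 × 0.14) = 3.56×10⁻⁶ T.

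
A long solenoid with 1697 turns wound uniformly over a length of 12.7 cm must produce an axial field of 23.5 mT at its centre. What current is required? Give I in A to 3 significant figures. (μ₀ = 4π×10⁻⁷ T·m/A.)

I ≈ 1.40 A

Inside a long solenoid B = μ₀nI with n = 1.336×10⁴ m⁻¹, so I = B/(μ₀n).
I = 2.35×10⁻² / (4π×10⁻⁷ × 1.336×10⁴) = 1.40 A.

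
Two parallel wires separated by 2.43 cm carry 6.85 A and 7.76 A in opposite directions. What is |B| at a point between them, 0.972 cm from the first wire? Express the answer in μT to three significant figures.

B ≈ 247 μT

Each long wire gives B = μ₀I/(2πd). Distances are d₁ = 0.00972 m and d₂ = 0.01458 m.
B₁ = 1.41×10⁻⁴ T, B₂ = 1.06×10⁻⁴ T.
Between antiparallel currents both contributions point the same way, so they add. B = B₁ + B₂ = 1.41×10⁻⁴ + 1.06×10⁻⁴ = 2.47×10⁻⁴ T.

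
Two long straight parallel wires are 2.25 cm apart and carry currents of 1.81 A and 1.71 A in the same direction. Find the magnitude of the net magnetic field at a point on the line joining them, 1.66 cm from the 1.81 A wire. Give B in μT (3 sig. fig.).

Each long wire gives B = μ₀I/(2πd). Distances are d₁ = 0.0166 m and d₂ = 0.0059 m.
B₁ = 2.18×10⁻⁵ T, B₂ = 5.80×10⁻⁵ T.
Between parallel currents the two contributions point in opposite directions, so they subtract. B = |B₁ − B₂| = |2.18×10⁻⁵ − 5.80×10⁻⁵| = 3.62×10⁻⁵ T.

B ≈ 36.2 μT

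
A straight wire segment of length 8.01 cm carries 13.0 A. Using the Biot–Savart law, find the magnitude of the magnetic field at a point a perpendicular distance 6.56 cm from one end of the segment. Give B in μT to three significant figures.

For a finite straight segment, B = (μ₀I/4πd)(sinθ₁ + sinθ₂), where θ₁, θ₂ are the angles from the perpendicular to each end.
The perpendicular foot is at one end, so the two end-offsets along the wire are 0 and L = 0.0801 m.
sinθ₁ = 0/√(0²+0.0656²) = 0.0000; sinθ₂ = 0.0801/√(0.0801²+0.0656²) = 0.7737.
B = (4π×10⁻⁷ × 13.0) / (4π × 0.0656) × (0.0000 + 0.7737) = 1.53×10⁻⁵ T.

B ≈ 15.3 μT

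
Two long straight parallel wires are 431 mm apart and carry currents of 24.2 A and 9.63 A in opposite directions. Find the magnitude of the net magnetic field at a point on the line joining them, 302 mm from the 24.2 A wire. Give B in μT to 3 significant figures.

Each long wire gives B = μ₀I/(2πd). Distances are d₁ = 0.302 m and d₂ = 0.129 m.
B₁ = 1.60×10⁻⁵ T, B₂ = 1.49×10⁻⁵ T.
Between antiparallel currents both contributions point the same way, so they add. B = B₁ + B₂ = 1.60×10⁻⁵ + 1.49×10⁻⁵ = 3.10×10⁻⁵ T.

B ≈ 31.0 μT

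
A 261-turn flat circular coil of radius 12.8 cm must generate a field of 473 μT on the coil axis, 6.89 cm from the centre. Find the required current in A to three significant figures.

I ≈ 0.541 A

For an N-turn coil, B = Nμ₀IR²/[2(R²+z²)^(3/2)] with R = 0.128 m, z = 0.0689 m, so I = 2B(R²+z²)^(3/2)/(Nμ₀R²) = 2 × 4.73×10⁻⁴ × 3.07×10⁻³ / (261 × 4π×10⁻⁷ × 0.01638) = 0.541 A.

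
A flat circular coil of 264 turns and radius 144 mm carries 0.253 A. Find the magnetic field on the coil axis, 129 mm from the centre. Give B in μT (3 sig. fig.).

For an N-turn flat coil, B = Nμ₀IR²/[2(R²+z²)^(3/2)] with R = 0.144 m, z = 0.129 m.
B = 264 × 4.56×10⁻⁷ T = 1.20×10⁻⁴ T.

B ≈ 120 μT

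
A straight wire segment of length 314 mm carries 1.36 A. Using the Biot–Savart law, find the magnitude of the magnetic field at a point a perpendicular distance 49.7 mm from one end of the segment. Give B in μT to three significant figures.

B ≈ 2.70 μT

For a finite straight segment, B = (μ₀I/4πd)(sinθ₁ + sinθ₂), where θ₁, θ₂ are the angles from the perpendicular to each end.
The perpendicular foot is at one end, so the two end-offsets along the wire are 0 and L = 0.314 m.
sinθ₁ = 0/√(0²+0.0497²) = 0.0000; sinθ₂ = 0.314/√(0.314²+0.0497²) = 0.9877.
B = (4π×10⁻⁷ × 1.36) / (4π × 0.0497) × (0.0000 + 0.9877) = 2.70×10⁻⁶ T.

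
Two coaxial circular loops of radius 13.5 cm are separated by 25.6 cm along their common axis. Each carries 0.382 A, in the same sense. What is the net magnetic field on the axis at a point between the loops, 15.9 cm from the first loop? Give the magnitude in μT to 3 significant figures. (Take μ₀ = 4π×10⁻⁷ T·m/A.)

B ≈ 1.43 μT

Each loop contributes B = μ₀IR²/[2(R²+z²)^(3/2)] on the axis, with z measured from that loop.
Loop 1 (z = 0.159 m): B₁ = 4.82×10⁻⁷ T. Loop 2 (z = 0.097 m): B₂ = 9.52×10⁻⁷ T.
The fields add: B = B₁ + B₂ = 1.43×10⁻⁶ T.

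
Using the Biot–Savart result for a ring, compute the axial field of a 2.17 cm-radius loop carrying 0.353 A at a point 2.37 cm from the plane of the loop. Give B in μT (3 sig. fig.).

On the axis of a circular loop, B = μ₀IR² / [2(R²+z²)^(3/2)].
R² + z² = (0.0217)² + (0.0237)² = 0.001033 m², and (R²+z²)^(3/2) = 3.32×10⁻⁵ m³.
B = (4π×10⁻⁷ × 0.353 × 0.0004709) / (2 × 3.32×10⁻⁵) = 3.15×10⁻⁶ T.

B ≈ 3.15 μT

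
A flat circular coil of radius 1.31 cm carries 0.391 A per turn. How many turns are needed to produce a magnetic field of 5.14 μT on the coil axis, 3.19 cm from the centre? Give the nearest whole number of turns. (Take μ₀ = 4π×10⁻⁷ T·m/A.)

For an N-turn coil, B = Nμ₀IR²/[2(R²+z²)^(3/2)]. A single turn gives B₁ = 1.03×10⁻⁶ T with R = 0.0131 m, z = 0.0319 m.
N = B/B₁ = 5.14×10⁻⁶ / 1.03×10⁻⁶ = 5.00.

N = 5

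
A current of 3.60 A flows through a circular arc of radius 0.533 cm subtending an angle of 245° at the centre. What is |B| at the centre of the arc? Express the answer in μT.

B ≈ 289 μT

The Biot–Savart field of a circular arc at its centre is B = μ₀Iφ/(4πR), with φ = 4.276 rad.
B = (4π×10⁻⁷ × 3.60 × 4.276) / (4π × 0.00533) = 2.89×10⁻⁴ T.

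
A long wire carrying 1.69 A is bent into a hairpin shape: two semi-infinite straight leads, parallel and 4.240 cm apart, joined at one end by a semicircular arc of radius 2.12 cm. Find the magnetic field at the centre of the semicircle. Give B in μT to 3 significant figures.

The semicircular arc contributes B_arc = μ₀I·π/(4πR) = μ₀I/(4R) = 2.50×10⁻⁵ T.
Each semi-infinite lead is at perpendicular distance R = 0.0212 m from the centre, with the perpendicular foot at its near end, so it contributes μ₀I/(4πR); both point the same way, together 1.59×10⁻⁵ T.
Arc and leads all point the same direction: B = 2.50×10⁻⁵ + 1.59×10⁻⁵ = 4.10×10⁻⁵ T.

B ≈ 41.0 μT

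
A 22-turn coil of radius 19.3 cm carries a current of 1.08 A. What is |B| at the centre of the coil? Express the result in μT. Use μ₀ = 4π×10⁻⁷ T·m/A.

For an N-turn flat coil, B = Nμ₀I/(2R) with R = 0.193 m.
B = 22 × 3.52×10⁻⁶ T = 7.74×10⁻⁵ T.

B ≈ 77.4 μT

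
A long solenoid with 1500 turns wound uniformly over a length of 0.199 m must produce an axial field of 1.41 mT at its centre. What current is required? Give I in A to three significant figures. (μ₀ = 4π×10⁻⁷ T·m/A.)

I ≈ 0.149 A

Inside a long solenoid B = μ₀nI with n = 7538 m⁻¹, so I = B/(μ₀n).
I = 1.41×10⁻³ / (4π×10⁻⁷ × 7538) = 0.149 A.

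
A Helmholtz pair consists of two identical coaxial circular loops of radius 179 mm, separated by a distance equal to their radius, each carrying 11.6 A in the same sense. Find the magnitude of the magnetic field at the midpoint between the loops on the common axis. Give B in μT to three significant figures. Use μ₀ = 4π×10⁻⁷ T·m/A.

B ≈ 58.3 μT

Each loop contributes B = μ₀IR²/[2(R²+z²)^(3/2)] on the axis, with z measured from that loop.
Loop 1 (z = 0.0895 m): B₁ = 2.91×10⁻⁵ T. Loop 2 (z = 0.0895 m): B₂ = 2.91×10⁻⁵ T.
The fields add: B = B₁ + B₂ = 5.83×10⁻⁵ T.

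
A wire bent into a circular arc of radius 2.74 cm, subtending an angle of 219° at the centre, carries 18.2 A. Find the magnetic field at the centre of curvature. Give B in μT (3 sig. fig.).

The Biot–Savart field of a circular arc at its centre is B = μ₀Iφ/(4πR), with φ = 3.822 rad.
B = (4π×10⁻⁷ × 18.2 × 3.822) / (4π × 0.0274) = 2.54×10⁻⁴ T.

B ≈ 254 μT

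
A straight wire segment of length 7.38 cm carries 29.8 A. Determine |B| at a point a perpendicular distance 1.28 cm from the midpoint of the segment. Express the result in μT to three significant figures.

B ≈ 440 μT

For a finite straight segment, B = (μ₀I/4πd)(sinθ₁ + sinθ₂), where θ₁, θ₂ are the angles from the perpendicular to each end.
The perpendicular from the point meets the wire at its midpoint, so each end is L/2 = 0.0369 m away along the wire.
sinθ₁ = 0.0369/√(0.0369²+0.0128²) = 0.9448; sinθ₂ = 0.0369/√(0.0369²+0.0128²) = 0.9448.
B = (4π×10⁻⁷ × 29.8) / (4π × 0.0128) × (0.9448 + 0.9448) = 4.40×10⁻⁴ T.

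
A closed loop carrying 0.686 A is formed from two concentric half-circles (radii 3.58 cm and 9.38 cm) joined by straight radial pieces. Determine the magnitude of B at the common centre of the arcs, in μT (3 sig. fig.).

The radial connectors point toward the centre, so dl × r̂ = 0 and they contribute nothing.
Each semicircle gives μ₀I/(4R): inner arc 6.02×10⁻⁶ T, outer arc 2.30×10⁻⁶ T.
The two arcs carry current in opposite angular senses, so their fields oppose: B = |6.02×10⁻⁶ − 2.30×10⁻⁶| = 3.72×10⁻⁶ T.

B ≈ 3.72 μT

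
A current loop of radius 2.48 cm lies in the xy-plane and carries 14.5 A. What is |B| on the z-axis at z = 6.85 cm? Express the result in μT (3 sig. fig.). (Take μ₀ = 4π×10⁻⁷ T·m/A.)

B ≈ 14.5 μT

On the axis of a circular loop, B = μ₀IR² / [2(R²+z²)^(3/2)].
R² + z² = (0.0248)² + (0.0685)² = 0.005307 m², and (R²+z²)^(3/2) = 3.87×10⁻⁴ m³.
B = (4π×10⁻⁷ × 14.5 × 0.000615) / (2 × 3.87×10⁻⁴) = 1.45×10⁻⁵ T.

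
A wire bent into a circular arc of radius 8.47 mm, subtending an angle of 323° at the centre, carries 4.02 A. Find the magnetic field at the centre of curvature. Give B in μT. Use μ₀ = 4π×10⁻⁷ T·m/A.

B ≈ 268 μT

The Biot–Savart field of a circular arc at its centre is B = μ₀Iφ/(4πR), with φ = 5.637 rad.
B = (4π×10⁻⁷ × 4.02 × 5.637) / (4π × 0.00847) = 2.68×10⁻⁴ T.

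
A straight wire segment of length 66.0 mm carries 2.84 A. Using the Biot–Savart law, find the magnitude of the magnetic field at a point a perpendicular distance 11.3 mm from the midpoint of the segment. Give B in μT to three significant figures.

For a finite straight segment, B = (μ₀I/4πd)(sinθ₁ + sinθ₂), where θ₁, θ₂ are the angles from the perpendicular to each end.
The perpendicular from the point meets the wire at its midpoint, so each end is L/2 = 0.033 m away along the wire.
sinθ₁ = 0.033/√(0.033²+0.0113²) = 0.9461; sinθ₂ = 0.033/√(0.033²+0.0113²) = 0.9461.
B = (4π×10⁻⁷ × 2.84) / (4π × 0.0113) × (0.9461 + 0.9461) = 4.76×10⁻⁵ T.

B ≈ 47.6 μT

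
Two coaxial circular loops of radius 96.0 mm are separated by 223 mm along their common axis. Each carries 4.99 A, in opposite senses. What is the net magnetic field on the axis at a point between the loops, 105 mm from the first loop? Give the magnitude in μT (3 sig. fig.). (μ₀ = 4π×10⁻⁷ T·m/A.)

B ≈ 1.83 μT

Each loop contributes B = μ₀IR²/[2(R²+z²)^(3/2)] on the axis, with z measured from that loop.
Loop 1 (z = 0.105 m): B₁ = 1.00×10⁻⁵ T. Loop 2 (z = 0.118 m): B₂ = 8.21×10⁻⁶ T.
The fields oppose: B = |B₁ − B₂| = 1.83×10⁻⁶ T.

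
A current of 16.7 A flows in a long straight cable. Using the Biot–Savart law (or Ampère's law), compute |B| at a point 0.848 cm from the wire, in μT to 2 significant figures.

B ≈ 390 μT

For an infinitely long straight wire, B = μ₀I/(2πd).
B = (4π×10⁻⁷ × 16.7) / (2π × 0.00848) = 3.94×10⁻⁴ T.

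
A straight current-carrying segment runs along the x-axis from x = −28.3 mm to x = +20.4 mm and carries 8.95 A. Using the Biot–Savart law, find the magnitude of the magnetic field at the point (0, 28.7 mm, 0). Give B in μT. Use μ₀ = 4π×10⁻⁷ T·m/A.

For a finite straight segment, B = (μ₀I/4πd)(sinθ₁ + sinθ₂), where θ₁, θ₂ are the angles from the perpendicular to each end.
The perpendicular distance is d = 0.0287 m; the end-offsets along the wire are a = 0.0283 m and b = 0.0204 m.
sinθ₁ = 0.0283/√(0.0283²+0.0287²) = 0.7021; sinθ₂ = 0.0204/√(0.0204²+0.0287²) = 0.5794.
B = (4π×10⁻⁷ × 8.95) / (4π × 0.0287) × (0.7021 + 0.5794) = 4.00×10⁻⁵ T.

B ≈ 40.0 μT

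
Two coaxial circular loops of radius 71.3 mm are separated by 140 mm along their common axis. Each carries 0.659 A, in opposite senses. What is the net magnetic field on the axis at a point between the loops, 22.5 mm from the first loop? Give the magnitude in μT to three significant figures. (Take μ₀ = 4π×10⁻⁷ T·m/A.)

Each loop contributes B = μ₀IR²/[2(R²+z²)^(3/2)] on the axis, with z measured from that loop.
Loop 1 (z = 0.0225 m): B₁ = 5.04×10⁻⁶ T. Loop 2 (z = 0.1175 m): B₂ = 8.11×10⁻⁷ T.
The fields oppose: B = |B₁ − B₂| = 4.23×10⁻⁶ T.

B ≈ 4.23 μT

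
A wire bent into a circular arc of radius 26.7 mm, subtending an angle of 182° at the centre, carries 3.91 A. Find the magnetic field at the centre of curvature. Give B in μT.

The Biot–Savart field of a circular arc at its centre is B = μ₀Iφ/(4πR), with φ = 3.176 rad.
B = (4π×10⁻⁷ × 3.91 × 3.176) / (4π × 0.0267) = 4.65×10⁻⁵ T.

B ≈ 46.5 μT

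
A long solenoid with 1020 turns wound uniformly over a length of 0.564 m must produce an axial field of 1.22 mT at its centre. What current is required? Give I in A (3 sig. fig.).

Inside a long solenoid B = μ₀nI with n = 1809 m⁻¹, so I = B/(μ₀n).
I = 1.22×10⁻³ / (4π×10⁻⁷ × 1809) = 0.537 A.

I ≈ 0.537 A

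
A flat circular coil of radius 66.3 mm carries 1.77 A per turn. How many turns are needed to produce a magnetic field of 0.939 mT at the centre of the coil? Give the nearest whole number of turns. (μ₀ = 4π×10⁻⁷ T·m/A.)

N = 56

For an N-turn coil, B = Nμ₀I/(2R). A single turn gives B₁ = 1.68×10⁻⁵ T with R = 0.0663 m.
N = B/B₁ = 9.39×10⁻⁴ / 1.68×10⁻⁵ = 55.98.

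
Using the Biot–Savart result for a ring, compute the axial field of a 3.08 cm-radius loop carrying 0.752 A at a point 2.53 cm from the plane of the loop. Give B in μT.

B ≈ 7.08 μT

On the axis of a circular loop, B = μ₀IR² / [2(R²+z²)^(3/2)].
R² + z² = (0.0308)² + (0.0253)² = 0.001589 m², and (R²+z²)^(3/2) = 6.33×10⁻⁵ m³.
B = (4π×10⁻⁷ × 0.752 × 0.0009486) / (2 × 6.33×10⁻⁵) = 7.08×10⁻⁶ T.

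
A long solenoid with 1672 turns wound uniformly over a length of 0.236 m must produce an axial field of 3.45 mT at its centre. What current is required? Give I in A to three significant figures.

Inside a long solenoid B = μ₀nI with n = 7085 m⁻¹, so I = B/(μ₀n).
I = 3.45×10⁻³ / (4π×10⁻⁷ × 7085) = 0.388 A.

I ≈ 0.388 A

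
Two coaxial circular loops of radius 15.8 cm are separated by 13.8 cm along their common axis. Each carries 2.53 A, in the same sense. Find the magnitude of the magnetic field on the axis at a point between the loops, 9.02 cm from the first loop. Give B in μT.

Each loop contributes B = μ₀IR²/[2(R²+z²)^(3/2)] on the axis, with z measured from that loop.
Loop 1 (z = 0.0902 m): B₁ = 6.59×10⁻⁶ T. Loop 2 (z = 0.0478 m): B₂ = 8.82×10⁻⁶ T.
The fields add: B = B₁ + B₂ = 1.54×10⁻⁵ T.

B ≈ 15.4 μT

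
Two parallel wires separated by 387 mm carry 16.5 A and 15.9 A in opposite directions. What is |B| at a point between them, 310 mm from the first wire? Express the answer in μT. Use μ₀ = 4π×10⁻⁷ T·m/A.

B ≈ 51.9 μT

Each long wire gives B = μ₀I/(2πd). Distances are d₁ = 0.31 m and d₂ = 0.077 m.
B₁ = 1.06×10⁻⁵ T, B₂ = 4.13×10⁻⁵ T.
Between antiparallel currents both contributions point the same way, so they add. B = B₁ + B₂ = 1.06×10⁻⁵ + 4.13×10⁻⁵ = 5.19×10⁻⁵ T.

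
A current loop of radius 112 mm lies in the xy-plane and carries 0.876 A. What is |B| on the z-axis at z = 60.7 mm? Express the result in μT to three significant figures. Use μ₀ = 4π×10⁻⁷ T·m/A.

On the axis of a circular loop, B = μ₀IR² / [2(R²+z²)^(3/2)].
R² + z² = (0.112)² + (0.0607)² = 0.01623 m², and (R²+z²)^(3/2) = 2.07×10⁻³ m³.
B = (4π×10⁻⁷ × 0.876 × 0.01254) / (2 × 2.07×10⁻³) = 3.34×10⁻⁶ T.

B ≈ 3.34 μT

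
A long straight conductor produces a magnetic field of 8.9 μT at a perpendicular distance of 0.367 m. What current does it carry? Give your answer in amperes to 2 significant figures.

I ≈ 16 A

For a long straight wire B = μ₀I/(2πd), so I = 2πdB/μ₀.
I = 2π × 0.367 × 8.90×10⁻⁶ / (4π×10⁻⁷) = 16.3 A.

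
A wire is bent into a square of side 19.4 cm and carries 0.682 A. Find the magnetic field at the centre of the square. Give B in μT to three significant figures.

B ≈ 3.98 μT

Each side is a finite straight segment at perpendicular distance d = a/(2 tan(π/4)) = 0.097 m from the centre, with end-angles ±π/4.
One side contributes B₁ = (μ₀I/4πd)·2 sin(π/4) = 9.94×10⁻⁷ T.
All 4 sides add in the same direction: B = 4 × 9.94×10⁻⁷ = 3.98×10⁻⁶ T.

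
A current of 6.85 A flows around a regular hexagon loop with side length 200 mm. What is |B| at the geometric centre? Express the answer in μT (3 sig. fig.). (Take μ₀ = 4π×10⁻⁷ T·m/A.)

Each side is a finite straight segment at perpendicular distance d = a/(2 tan(π/6)) = 0.1732 m from the centre, with end-angles ±π/6.
One side contributes B₁ = (μ₀I/4πd)·2 sin(π/6) = 3.95×10⁻⁶ T.
All 6 sides add in the same direction: B = 6 × 3.95×10⁻⁶ = 2.37×10⁻⁵ T.

B ≈ 23.7 μT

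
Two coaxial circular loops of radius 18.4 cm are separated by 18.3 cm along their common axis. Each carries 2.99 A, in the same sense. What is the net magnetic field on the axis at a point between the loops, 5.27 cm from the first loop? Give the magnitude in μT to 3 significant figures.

B ≈ 14.6 μT

Each loop contributes B = μ₀IR²/[2(R²+z²)^(3/2)] on the axis, with z measured from that loop.
Loop 1 (z = 0.0527 m): B₁ = 9.07×10⁻⁶ T. Loop 2 (z = 0.1303 m): B₂ = 5.55×10⁻⁶ T.
The fields add: B = B₁ + B₂ = 1.46×10⁻⁵ T.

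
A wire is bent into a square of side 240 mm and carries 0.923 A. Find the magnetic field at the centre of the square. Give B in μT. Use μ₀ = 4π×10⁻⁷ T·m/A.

Each side is a finite straight segment at perpendicular distance d = a/(2 tan(π/4)) = 0.12 m from the centre, with end-angles ±π/4.
One side contributes B₁ = (μ₀I/4πd)·2 sin(π/4) = 1.09×10⁻⁶ T.
All 4 sides add in the same direction: B = 4 × 1.09×10⁻⁶ = 4.35×10⁻⁶ T.

B ≈ 4.35 μT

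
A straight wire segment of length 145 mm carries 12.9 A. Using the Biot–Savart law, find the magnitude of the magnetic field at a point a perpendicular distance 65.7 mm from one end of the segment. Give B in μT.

For a finite straight segment, B = (μ₀I/4πd)(sinθ₁ + sinθ₂), where θ₁, θ₂ are the angles from the perpendicular to each end.
The perpendicular foot is at one end, so the two end-offsets along the wire are 0 and L = 0.145 m.
sinθ₁ = 0/√(0²+0.0657²) = 0.0000; sinθ₂ = 0.145/√(0.145²+0.0657²) = 0.9109.
B = (4π×10⁻⁷ × 12.9) / (4π × 0.0657) × (0.0000 + 0.9109) = 1.79×10⁻⁵ T.

B ≈ 17.9 μT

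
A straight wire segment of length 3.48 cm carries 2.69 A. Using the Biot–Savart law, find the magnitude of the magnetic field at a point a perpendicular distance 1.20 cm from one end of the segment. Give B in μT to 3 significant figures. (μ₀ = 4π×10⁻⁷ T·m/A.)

For a finite straight segment, B = (μ₀I/4πd)(sinθ₁ + sinθ₂), where θ₁, θ₂ are the angles from the perpendicular to each end.
The perpendicular foot is at one end, so the two end-offsets along the wire are 0 and L = 0.0348 m.
sinθ₁ = 0/√(0²+0.012²) = 0.0000; sinθ₂ = 0.0348/√(0.0348²+0.012²) = 0.9454.
B = (4π×10⁻⁷ × 2.69) / (4π × 0.012) × (0.0000 + 0.9454) = 2.12×10⁻⁵ T.

B ≈ 21.2 μT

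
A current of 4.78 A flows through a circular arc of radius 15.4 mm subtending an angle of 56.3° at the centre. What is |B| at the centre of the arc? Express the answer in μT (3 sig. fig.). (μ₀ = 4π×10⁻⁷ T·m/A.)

B ≈ 30.5 μT

The Biot–Savart field of a circular arc at its centre is B = μ₀Iφ/(4πR), with φ = 0.9826 rad.
B = (4π×10⁻⁷ × 4.78 × 0.9826) / (4π × 0.0154) = 3.05×10⁻⁵ T.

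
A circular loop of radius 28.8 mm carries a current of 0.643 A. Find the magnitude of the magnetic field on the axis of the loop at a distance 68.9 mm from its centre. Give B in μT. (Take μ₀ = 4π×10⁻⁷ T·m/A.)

B ≈ 0.805 μT

On the axis of a circular loop, B = μ₀IR² / [2(R²+z²)^(3/2)].
R² + z² = (0.0288)² + (0.0689)² = 0.005577 m², and (R²+z²)^(3/2) = 4.16×10⁻⁴ m³.
B = (4π×10⁻⁷ × 0.643 × 0.0008294) / (2 × 4.16×10⁻⁴) = 8.05×10⁻⁷ T.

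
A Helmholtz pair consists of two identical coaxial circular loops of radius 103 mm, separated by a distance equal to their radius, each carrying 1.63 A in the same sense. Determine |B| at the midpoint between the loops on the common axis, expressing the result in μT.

B ≈ 14.2 μT

Each loop contributes B = μ₀IR²/[2(R²+z²)^(3/2)] on the axis, with z measured from that loop.
Loop 1 (z = 0.0515 m): B₁ = 7.11×10⁻⁶ T. Loop 2 (z = 0.0515 m): B₂ = 7.11×10⁻⁶ T.
The fields add: B = B₁ + B₂ = 1.42×10⁻⁵ T.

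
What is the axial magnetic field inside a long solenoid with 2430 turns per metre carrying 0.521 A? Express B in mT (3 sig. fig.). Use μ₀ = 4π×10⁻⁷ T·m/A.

B ≈ 1.59 mT

Inside a long solenoid, B = μ₀nI with n = 2430 turns/m.
B = 4π×10⁻⁷ × 2430 × 0.521 = 1.59×10⁻³ T.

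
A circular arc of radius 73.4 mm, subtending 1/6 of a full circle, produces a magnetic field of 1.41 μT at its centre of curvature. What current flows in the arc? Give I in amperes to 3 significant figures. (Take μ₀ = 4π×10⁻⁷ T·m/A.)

I ≈ 0.988 A

For a circular arc, B = μ₀Iφ/(4πR) with φ in radians; here φ = 1.047 rad.
So I = 4πRB/(μ₀φ) = 4π × 0.0734 × 1.41×10⁻⁶ / (4π×10⁻⁷ × 1.047) = 0.988 A.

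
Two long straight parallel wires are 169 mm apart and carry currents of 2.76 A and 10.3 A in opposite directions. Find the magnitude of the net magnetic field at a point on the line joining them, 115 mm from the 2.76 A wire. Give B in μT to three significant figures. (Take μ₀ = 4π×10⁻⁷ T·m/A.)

Each long wire gives B = μ₀I/(2πd). Distances are d₁ = 0.115 m and d₂ = 0.054 m.
B₁ = 4.80×10⁻⁶ T, B₂ = 3.81×10⁻⁵ T.
Between antiparallel currents both contributions point the same way, so they add. B = B₁ + B₂ = 4.80×10⁻⁶ + 3.81×10⁻⁵ = 4.29×10⁻⁵ T.

B ≈ 42.9 μT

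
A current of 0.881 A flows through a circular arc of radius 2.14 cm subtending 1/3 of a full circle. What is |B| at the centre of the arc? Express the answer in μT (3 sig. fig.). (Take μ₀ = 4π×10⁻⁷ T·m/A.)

The Biot–Savart field of a circular arc at its centre is B = μ₀Iφ/(4πR), with φ = 2.094 rad.
B = (4π×10⁻⁷ × 0.881 × 2.094) / (4π × 0.0214) = 8.62×10⁻⁶ T.

B ≈ 8.62 μT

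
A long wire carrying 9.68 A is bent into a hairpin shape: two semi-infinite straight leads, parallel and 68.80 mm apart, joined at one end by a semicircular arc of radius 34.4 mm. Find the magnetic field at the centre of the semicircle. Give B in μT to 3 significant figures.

B ≈ 145 μT

The semicircular arc contributes B_arc = μ₀I·π/(4πR) = μ₀I/(4R) = 8.84×10⁻⁵ T.
Each semi-infinite lead is at perpendicular distance R = 0.0344 m from the centre, with the perpendicular foot at its near end, so it contributes μ₀I/(4πR); both point the same way, together 5.63×10⁻⁵ T.
Arc and leads all point the same direction: B = 8.84×10⁻⁵ + 5.63×10⁻⁵ = 1.45×10⁻⁴ T.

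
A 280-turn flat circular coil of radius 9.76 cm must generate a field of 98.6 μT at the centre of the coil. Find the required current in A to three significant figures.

For an N-turn coil, B = Nμ₀I/(2R) with R = 0.0976 m, so I = 2RB/(Nμ₀) = 2 × 0.0976 × 9.86×10⁻⁵ / (280 × 4π×10⁻⁷) = 5.47×10⁻² A.

I ≈ 0.0547 A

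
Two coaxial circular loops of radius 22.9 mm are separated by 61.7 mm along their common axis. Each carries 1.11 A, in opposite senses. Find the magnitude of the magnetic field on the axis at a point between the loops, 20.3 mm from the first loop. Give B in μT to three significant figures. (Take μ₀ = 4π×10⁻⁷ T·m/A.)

B ≈ 9.31 μT

Each loop contributes B = μ₀IR²/[2(R²+z²)^(3/2)] on the axis, with z measured from that loop.
Loop 1 (z = 0.0203 m): B₁ = 1.28×10⁻⁵ T. Loop 2 (z = 0.0414 m): B₂ = 3.45×10⁻⁶ T.
The fields oppose: B = |B₁ − B₂| = 9.31×10⁻⁶ T.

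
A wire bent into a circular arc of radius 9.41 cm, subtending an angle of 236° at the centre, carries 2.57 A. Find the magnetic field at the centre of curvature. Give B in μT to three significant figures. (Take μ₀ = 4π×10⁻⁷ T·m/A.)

The Biot–Savart field of a circular arc at its centre is B = μ₀Iφ/(4πR), with φ = 4.119 rad.
B = (4π×10⁻⁷ × 2.57 × 4.119) / (4π × 0.0941) = 1.12×10⁻⁵ T.

B ≈ 11.2 μT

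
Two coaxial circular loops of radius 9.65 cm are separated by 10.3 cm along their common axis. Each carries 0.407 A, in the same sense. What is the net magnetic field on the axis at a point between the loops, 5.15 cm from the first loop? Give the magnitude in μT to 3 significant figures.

B ≈ 3.64 μT

Each loop contributes B = μ₀IR²/[2(R²+z²)^(3/2)] on the axis, with z measured from that loop.
Loop 1 (z = 0.0515 m): B₁ = 1.82×10⁻⁶ T. Loop 2 (z = 0.0515 m): B₂ = 1.82×10⁻⁶ T.
The fields add: B = B₁ + B₂ = 3.64×10⁻⁶ T.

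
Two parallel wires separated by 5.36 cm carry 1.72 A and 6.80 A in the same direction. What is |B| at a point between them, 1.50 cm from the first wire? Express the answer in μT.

B ≈ 12.3 μT

Each long wire gives B = μ₀I/(2πd). Distances are d₁ = 0.015 m and d₂ = 0.0386 m.
B₁ = 2.29×10⁻⁵ T, B₂ = 3.52×10⁻⁵ T.
Between parallel currents the two contributions point in opposite directions, so they subtract. B = |B₁ − B₂| = |2.29×10⁻⁵ − 3.52×10⁻⁵| = 1.23×10⁻⁵ T.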